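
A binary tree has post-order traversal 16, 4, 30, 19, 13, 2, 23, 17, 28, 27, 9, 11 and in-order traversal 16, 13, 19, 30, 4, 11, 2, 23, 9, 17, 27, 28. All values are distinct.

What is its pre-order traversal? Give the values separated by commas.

The last element of post-order is the root; it splits in-order into left and right subtrees.
Root 11: left subtree has 5 nodes {16, 13, 19, 30, 4}, right has 6 {2, 23, 9, 17, 27, 28}.
  Root 13: left subtree has 1 node {16}, right has 3 {19, 30, 4}.
    Root 19: left subtree has 0 nodes { }, right has 2 {30, 4}.
      Root 30: left subtree has 0 nodes { }, right has 1 {4}.
  Root 9: left subtree has 2 nodes {2, 23}, right has 3 {17, 27, 28}.
    Root 23: left subtree has 1 node {2}, right has 0 { }.
    Root 27: left subtree has 1 node {17}, right has 1 {28}.

11, 13, 16, 19, 30, 4, 9, 23, 2, 27, 17, 28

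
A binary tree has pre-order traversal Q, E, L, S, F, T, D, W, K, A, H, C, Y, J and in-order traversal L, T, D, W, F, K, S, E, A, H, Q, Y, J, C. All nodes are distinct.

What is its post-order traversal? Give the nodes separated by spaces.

W D T K F S L H A E J Y C Q

The first element of pre-order is the root; it splits in-order into left and right subtrees.
Root Q: left subtree has 10 nodes {L, T, D, W, F, K, S, E, A, H}, right has 3 {Y, J, C}.
  Root E: left subtree has 7 nodes {L, T, D, W, F, K, S}, right has 2 {A, H}.
    Root L: left subtree has 0 nodes { }, right has 6 {T, D, W, F, K, S}.
      Root S: left subtree has 5 nodes {T, D, W, F, K}, right has 0 { }.
        Root F: left subtree has 3 nodes {T, D, W}, right has 1 {K}.
          Root T: left subtree has 0 nodes { }, right has 2 {D, W}.
            Root D: left subtree has 0 nodes { }, right has 1 {W}.
    Root A: left subtree has 0 nodes { }, right has 1 {H}.
  Root C: left subtree has 2 nodes {Y, J}, right has 0 { }.
    Root Y: left subtree has 0 nodes { }, right has 1 {J}.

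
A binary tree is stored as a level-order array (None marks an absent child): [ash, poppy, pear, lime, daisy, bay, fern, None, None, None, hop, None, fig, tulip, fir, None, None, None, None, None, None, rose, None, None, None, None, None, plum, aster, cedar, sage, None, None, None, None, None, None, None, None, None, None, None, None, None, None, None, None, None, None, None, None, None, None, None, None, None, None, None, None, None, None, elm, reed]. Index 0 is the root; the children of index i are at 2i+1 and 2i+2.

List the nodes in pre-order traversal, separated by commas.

ash, poppy, lime, daisy, hop, rose, pear, bay, fig, fern, tulip, plum, aster, fir, cedar, sage, elm, reed

Pre-order visits the node, then its left subtree, then its right subtree.
Visit ash.
At ash: go left to poppy.
  Visit poppy.
  At poppy: go left to lime.
    lime is a leaf — visit lime.
  At poppy: go right to daisy.
    Visit daisy.
    At daisy: no left child.
    At daisy: go right to hop.
      Visit hop.
      At hop: go left to rose.
        rose is a leaf — visit rose.
      At hop: no right child.
At ash: go right to pear.
  Visit pear.
  At pear: go left to bay.
    Visit bay.
    At bay: no left child.
    At bay: go right to fig.
      fig is a leaf — visit fig.
  At pear: go right to fern.
    Visit fern.
    At fern: go left to tulip.
      Visit tulip.
      At tulip: go left to plum.
        plum is a leaf — visit plum.
      At tulip: go right to aster.
        aster is a leaf — visit aster.
    At fern: go right to fir.
      Visit fir.
      At fir: go left to cedar.
        cedar is a leaf — visit cedar.
      At fir: go right to sage.
        Visit sage.
        At sage: go left to elm.
          elm is a leaf — visit elm.
        At sage: go right to reed.
          reed is a leaf — visit reed.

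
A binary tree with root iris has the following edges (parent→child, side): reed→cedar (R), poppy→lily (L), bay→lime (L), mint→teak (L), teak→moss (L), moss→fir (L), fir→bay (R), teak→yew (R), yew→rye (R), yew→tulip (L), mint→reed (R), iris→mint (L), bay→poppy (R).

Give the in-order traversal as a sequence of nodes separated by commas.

In-order visits the left subtree, then the node, then the right subtree.
At iris: go left to mint.
  At mint: go left to teak.
    At teak: go left to moss.
      At moss: go left to fir.
        At fir: no left child.
        Visit fir.
        At fir: go right to bay.
          At bay: go left to lime.
            lime is a leaf — visit lime.
          Visit bay.
          At bay: go right to poppy.
            At poppy: go left to lily.
              lily is a leaf — visit lily.
            Visit poppy.
            At poppy: no right child.
      Visit moss.
      At moss: no right child.
    Visit teak.
    At teak: go right to yew.
      At yew: go left to tulip.
        tulip is a leaf — visit tulip.
      Visit yew.
      At yew: go right to rye.
        rye is a leaf — visit rye.
  Visit mint.
  At mint: go right to reed.
    At reed: no left child.
    Visit reed.
    At reed: go right to cedar.
      cedar is a leaf — visit cedar.
Visit iris.
At iris: no right child.

fir, lime, bay, lily, poppy, moss, teak, tulip, yew, rye, mint, reed, cedar, iris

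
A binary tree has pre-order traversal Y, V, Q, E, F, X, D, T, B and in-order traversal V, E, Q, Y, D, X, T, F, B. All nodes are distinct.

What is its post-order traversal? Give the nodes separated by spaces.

The first element of pre-order is the root; it splits in-order into left and right subtrees.
Root Y: left subtree has 3 nodes {V, E, Q}, right has 5 {D, X, T, F, B}.
  Root V: left subtree has 0 nodes { }, right has 2 {E, Q}.
    Root Q: left subtree has 1 node {E}, right has 0 { }.
  Root F: left subtree has 3 nodes {D, X, T}, right has 1 {B}.
    Root X: left subtree has 1 node {D}, right has 1 {T}.

E Q V D T X B F Y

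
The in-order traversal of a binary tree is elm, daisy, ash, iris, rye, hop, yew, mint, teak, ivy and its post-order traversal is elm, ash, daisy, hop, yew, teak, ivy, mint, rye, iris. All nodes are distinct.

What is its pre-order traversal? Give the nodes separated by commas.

The last element of post-order is the root; it splits in-order into left and right subtrees.
Root iris: left subtree has 3 nodes {elm, daisy, ash}, right has 6 {rye, hop, yew, mint, teak, ivy}.
  Root daisy: left subtree has 1 node {elm}, right has 1 {ash}.
  Root rye: left subtree has 0 nodes { }, right has 5 {hop, yew, mint, teak, ivy}.
    Root mint: left subtree has 2 nodes {hop, yew}, right has 2 {teak, ivy}.
      Root yew: left subtree has 1 node {hop}, right has 0 { }.
      Root ivy: left subtree has 1 node {teak}, right has 0 { }.

iris, daisy, elm, ash, rye, mint, yew, hop, ivy, teak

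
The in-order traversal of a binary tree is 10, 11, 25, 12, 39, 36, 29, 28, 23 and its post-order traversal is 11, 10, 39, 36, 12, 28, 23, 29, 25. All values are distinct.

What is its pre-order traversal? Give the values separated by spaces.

The last element of post-order is the root; it splits in-order into left and right subtrees.
Root 25: left subtree has 2 nodes {10, 11}, right has 6 {12, 39, 36, 29, 28, 23}.
  Root 10: left subtree has 0 nodes { }, right has 1 {11}.
  Root 29: left subtree has 3 nodes {12, 39, 36}, right has 2 {28, 23}.
    Root 12: left subtree has 0 nodes { }, right has 2 {39, 36}.
      Root 36: left subtree has 1 node {39}, right has 0 { }.
    Root 23: left subtree has 1 node {28}, right has 0 { }.

25 10 11 29 12 36 39 23 28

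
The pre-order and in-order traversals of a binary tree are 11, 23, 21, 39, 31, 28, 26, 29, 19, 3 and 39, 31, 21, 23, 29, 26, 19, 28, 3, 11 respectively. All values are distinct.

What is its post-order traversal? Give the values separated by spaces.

31 39 21 29 19 26 3 28 23 11

The first element of pre-order is the root; it splits in-order into left and right subtrees.
Root 11: left subtree has 9 nodes {39, 31, 21, 23, 29, 26, 19, 28, 3}, right has 0 { }.
  Root 23: left subtree has 3 nodes {39, 31, 21}, right has 5 {29, 26, 19, 28, 3}.
    Root 21: left subtree has 2 nodes {39, 31}, right has 0 { }.
      Root 39: left subtree has 0 nodes { }, right has 1 {31}.
    Root 28: left subtree has 3 nodes {29, 26, 19}, right has 1 {3}.
      Root 26: left subtree has 1 node {29}, right has 1 {19}.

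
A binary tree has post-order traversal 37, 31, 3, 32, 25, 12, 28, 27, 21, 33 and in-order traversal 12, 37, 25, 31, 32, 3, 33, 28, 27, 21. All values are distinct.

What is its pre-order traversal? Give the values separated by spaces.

The last element of post-order is the root; it splits in-order into left and right subtrees.
Root 33: left subtree has 6 nodes {12, 37, 25, 31, 32, 3}, right has 3 {28, 27, 21}.
  Root 12: left subtree has 0 nodes { }, right has 5 {37, 25, 31, 32, 3}.
    Root 25: left subtree has 1 node {37}, right has 3 {31, 32, 3}.
      Root 32: left subtree has 1 node {31}, right has 1 {3}.
  Root 21: left subtree has 2 nodes {28, 27}, right has 0 { }.
    Root 27: left subtree has 1 node {28}, right has 0 { }.

33 12 25 37 32 31 3 21 27 28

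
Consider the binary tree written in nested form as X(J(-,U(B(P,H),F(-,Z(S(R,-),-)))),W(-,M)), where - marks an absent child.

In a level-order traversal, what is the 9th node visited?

Level-order visits nodes level by level from the root, left to right within each level.
Level 0: X
Level 1: J, W
Level 2: U, M
Level 3: B, F
Level 4: P, H, Z
Level 5: S
Level 6: R
Full level-order sequence: X, J, W, U, M, B, F, P, H, Z, S, R.

H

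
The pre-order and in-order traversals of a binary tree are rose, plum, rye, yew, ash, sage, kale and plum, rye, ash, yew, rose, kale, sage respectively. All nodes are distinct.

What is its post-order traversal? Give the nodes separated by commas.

The first element of pre-order is the root; it splits in-order into left and right subtrees.
Root rose: left subtree has 4 nodes {plum, rye, ash, yew}, right has 2 {kale, sage}.
  Root plum: left subtree has 0 nodes { }, right has 3 {rye, ash, yew}.
    Root rye: left subtree has 0 nodes { }, right has 2 {ash, yew}.
      Root yew: left subtree has 1 node {ash}, right has 0 { }.
  Root sage: left subtree has 1 node {kale}, right has 0 { }.

ash, yew, rye, plum, kale, sage, rose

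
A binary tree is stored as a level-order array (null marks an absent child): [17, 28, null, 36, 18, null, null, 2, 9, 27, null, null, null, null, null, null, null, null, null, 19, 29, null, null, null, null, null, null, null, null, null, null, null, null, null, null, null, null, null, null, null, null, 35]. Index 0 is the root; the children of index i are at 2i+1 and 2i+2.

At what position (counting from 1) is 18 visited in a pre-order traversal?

6

Pre-order visits the node, then its left subtree, then its right subtree.
Visit 17.
At 17: go left to 28.
  Visit 28.
  At 28: go left to 36.
    Visit 36.
    At 36: go left to 2.
      2 is a leaf — visit 2.
    At 36: go right to 9.
      9 is a leaf — visit 9.
  At 28: go right to 18.
    Visit 18.
    At 18: go left to 27.
      Visit 27.
      At 27: go left to 19.
        19 is a leaf — visit 19.
      At 27: go right to 29.
        Visit 29.
        At 29: go left to 35.
          35 is a leaf — visit 35.
        At 29: no right child.
    At 18: no right child.
At 17: no right child.
Full pre-order sequence: 17, 28, 36, 2, 9, 18, 27, 19, 29, 35.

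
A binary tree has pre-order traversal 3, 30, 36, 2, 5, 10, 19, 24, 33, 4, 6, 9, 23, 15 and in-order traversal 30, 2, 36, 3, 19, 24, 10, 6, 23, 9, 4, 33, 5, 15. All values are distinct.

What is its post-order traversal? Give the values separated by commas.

2, 36, 30, 24, 19, 23, 9, 6, 4, 33, 10, 15, 5, 3

The first element of pre-order is the root; it splits in-order into left and right subtrees.
Root 3: left subtree has 3 nodes {30, 2, 36}, right has 10 {19, 24, 10, 6, 23, 9, 4, 33, 5, 15}.
  Root 30: left subtree has 0 nodes { }, right has 2 {2, 36}.
    Root 36: left subtree has 1 node {2}, right has 0 { }.
  Root 5: left subtree has 8 nodes {19, 24, 10, 6, 23, 9, 4, 33}, right has 1 {15}.
    Root 10: left subtree has 2 nodes {19, 24}, right has 5 {6, 23, 9, 4, 33}.
      Root 19: left subtree has 0 nodes { }, right has 1 {24}.
      Root 33: left subtree has 4 nodes {6, 23, 9, 4}, right has 0 { }.
        Root 4: left subtree has 3 nodes {6, 23, 9}, right has 0 { }.
          Root 6: left subtree has 0 nodes { }, right has 2 {23, 9}.
            Root 9: left subtree has 1 node {23}, right has 0 { }.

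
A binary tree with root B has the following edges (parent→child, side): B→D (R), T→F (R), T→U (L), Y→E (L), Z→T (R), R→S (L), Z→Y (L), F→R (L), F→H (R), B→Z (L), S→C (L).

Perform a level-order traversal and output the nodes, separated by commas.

B, Z, D, Y, T, E, U, F, R, H, S, C

Level-order visits nodes level by level from the root, left to right within each level.
Level 0: B
Level 1: Z, D
Level 2: Y, T
Level 3: E, U, F
Level 4: R, H
Level 5: S
Level 6: C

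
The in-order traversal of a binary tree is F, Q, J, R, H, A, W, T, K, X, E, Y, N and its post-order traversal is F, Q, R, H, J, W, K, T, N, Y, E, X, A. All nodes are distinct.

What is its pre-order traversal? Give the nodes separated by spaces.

The last element of post-order is the root; it splits in-order into left and right subtrees.
Root A: left subtree has 5 nodes {F, Q, J, R, H}, right has 7 {W, T, K, X, E, Y, N}.
  Root J: left subtree has 2 nodes {F, Q}, right has 2 {R, H}.
    Root Q: left subtree has 1 node {F}, right has 0 { }.
    Root H: left subtree has 1 node {R}, right has 0 { }.
  Root X: left subtree has 3 nodes {W, T, K}, right has 3 {E, Y, N}.
    Root T: left subtree has 1 node {W}, right has 1 {K}.
    Root E: left subtree has 0 nodes { }, right has 2 {Y, N}.
      Root Y: left subtree has 0 nodes { }, right has 1 {N}.

A J Q F H R X T W K E Y N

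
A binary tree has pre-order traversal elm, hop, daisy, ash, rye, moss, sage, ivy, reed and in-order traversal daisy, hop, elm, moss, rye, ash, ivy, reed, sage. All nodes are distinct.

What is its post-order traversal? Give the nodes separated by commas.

daisy, hop, moss, rye, reed, ivy, sage, ash, elm

The first element of pre-order is the root; it splits in-order into left and right subtrees.
Root elm: left subtree has 2 nodes {daisy, hop}, right has 6 {moss, rye, ash, ivy, reed, sage}.
  Root hop: left subtree has 1 node {daisy}, right has 0 { }.
  Root ash: left subtree has 2 nodes {moss, rye}, right has 3 {ivy, reed, sage}.
    Root rye: left subtree has 1 node {moss}, right has 0 { }.
    Root sage: left subtree has 2 nodes {ivy, reed}, right has 0 { }.
      Root ivy: left subtree has 0 nodes { }, right has 1 {reed}.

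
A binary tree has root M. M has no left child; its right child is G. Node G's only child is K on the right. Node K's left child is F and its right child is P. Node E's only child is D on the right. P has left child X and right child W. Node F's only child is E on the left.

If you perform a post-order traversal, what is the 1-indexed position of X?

Post-order visits the left subtree, then the right subtree, then the node.
At M: no left child.
At M: go right to G.
  At G: no left child.
  At G: go right to K.
    At K: go left to F.
      At F: go left to E.
        At E: no left child.
        At E: go right to D.
          D is a leaf — visit D.
        Visit E.
      At F: no right child.
      Visit F.
    At K: go right to P.
      At P: go left to X.
        X is a leaf — visit X.
      At P: go right to W.
        W is a leaf — visit W.
      Visit P.
    Visit K.
  Visit G.
Visit M.
Full post-order sequence: D, E, F, X, W, P, K, G, M.

4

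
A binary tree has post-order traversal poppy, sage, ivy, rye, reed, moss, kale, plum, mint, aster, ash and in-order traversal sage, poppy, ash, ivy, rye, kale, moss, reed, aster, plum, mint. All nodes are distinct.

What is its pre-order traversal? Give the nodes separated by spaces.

The last element of post-order is the root; it splits in-order into left and right subtrees.
Root ash: left subtree has 2 nodes {sage, poppy}, right has 8 {ivy, rye, kale, moss, reed, aster, plum, mint}.
  Root sage: left subtree has 0 nodes { }, right has 1 {poppy}.
  Root aster: left subtree has 5 nodes {ivy, rye, kale, moss, reed}, right has 2 {plum, mint}.
    Root kale: left subtree has 2 nodes {ivy, rye}, right has 2 {moss, reed}.
      Root rye: left subtree has 1 node {ivy}, right has 0 { }.
      Root moss: left subtree has 0 nodes { }, right has 1 {reed}.
    Root mint: left subtree has 1 node {plum}, right has 0 { }.

ash sage poppy aster kale rye ivy moss reed mint plum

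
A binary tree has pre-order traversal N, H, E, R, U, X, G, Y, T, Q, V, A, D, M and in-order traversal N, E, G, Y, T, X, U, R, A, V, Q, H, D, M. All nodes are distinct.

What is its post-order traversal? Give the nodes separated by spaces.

The first element of pre-order is the root; it splits in-order into left and right subtrees.
Root N: left subtree has 0 nodes { }, right has 13 {E, G, Y, T, X, U, R, A, V, Q, H, D, M}.
  Root H: left subtree has 10 nodes {E, G, Y, T, X, U, R, A, V, Q}, right has 2 {D, M}.
    Root E: left subtree has 0 nodes { }, right has 9 {G, Y, T, X, U, R, A, V, Q}.
      Root R: left subtree has 5 nodes {G, Y, T, X, U}, right has 3 {A, V, Q}.
        Root U: left subtree has 4 nodes {G, Y, T, X}, right has 0 { }.
          Root X: left subtree has 3 nodes {G, Y, T}, right has 0 { }.
            Root G: left subtree has 0 nodes { }, right has 2 {Y, T}.
              Root Y: left subtree has 0 nodes { }, right has 1 {T}.
        Root Q: left subtree has 2 nodes {A, V}, right has 0 { }.
          Root V: left subtree has 1 node {A}, right has 0 { }.
    Root D: left subtree has 0 nodes { }, right has 1 {M}.

T Y G X U A V Q R E M D H N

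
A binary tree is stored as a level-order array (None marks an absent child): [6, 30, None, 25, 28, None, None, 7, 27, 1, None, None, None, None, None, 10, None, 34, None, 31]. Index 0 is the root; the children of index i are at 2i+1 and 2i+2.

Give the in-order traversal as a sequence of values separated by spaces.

In-order visits the left subtree, then the node, then the right subtree.
At 6: go left to 30.
  At 30: go left to 25.
    At 25: go left to 7.
      At 7: go left to 10.
        10 is a leaf — visit 10.
      Visit 7.
      At 7: no right child.
    Visit 25.
    At 25: go right to 27.
      At 27: go left to 34.
        34 is a leaf — visit 34.
      Visit 27.
      At 27: no right child.
  Visit 30.
  At 30: go right to 28.
    At 28: go left to 1.
      At 1: go left to 31.
        31 is a leaf — visit 31.
      Visit 1.
      At 1: no right child.
    Visit 28.
    At 28: no right child.
Visit 6.
At 6: no right child.

10 7 25 34 27 30 31 1 28 6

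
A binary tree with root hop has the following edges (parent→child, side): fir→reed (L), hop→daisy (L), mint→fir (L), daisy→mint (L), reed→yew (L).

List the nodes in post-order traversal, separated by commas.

yew, reed, fir, mint, daisy, hop

Post-order visits the left subtree, then the right subtree, then the node.
At hop: go left to daisy.
  At daisy: go left to mint.
    At mint: go left to fir.
      At fir: go left to reed.
        At reed: go left to yew.
          yew is a leaf — visit yew.
        At reed: no right child.
        Visit reed.
      At fir: no right child.
      Visit fir.
    At mint: no right child.
    Visit mint.
  At daisy: no right child.
  Visit daisy.
At hop: no right child.
Visit hop.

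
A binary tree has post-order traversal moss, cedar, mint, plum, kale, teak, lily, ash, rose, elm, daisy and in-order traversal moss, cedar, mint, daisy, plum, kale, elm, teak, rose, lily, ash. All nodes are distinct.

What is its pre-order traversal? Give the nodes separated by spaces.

The last element of post-order is the root; it splits in-order into left and right subtrees.
Root daisy: left subtree has 3 nodes {moss, cedar, mint}, right has 7 {plum, kale, elm, teak, rose, lily, ash}.
  Root mint: left subtree has 2 nodes {moss, cedar}, right has 0 { }.
    Root cedar: left subtree has 1 node {moss}, right has 0 { }.
  Root elm: left subtree has 2 nodes {plum, kale}, right has 4 {teak, rose, lily, ash}.
    Root kale: left subtree has 1 node {plum}, right has 0 { }.
    Root rose: left subtree has 1 node {teak}, right has 2 {lily, ash}.
      Root ash: left subtree has 1 node {lily}, right has 0 { }.

daisy mint cedar moss elm kale plum rose teak ash lily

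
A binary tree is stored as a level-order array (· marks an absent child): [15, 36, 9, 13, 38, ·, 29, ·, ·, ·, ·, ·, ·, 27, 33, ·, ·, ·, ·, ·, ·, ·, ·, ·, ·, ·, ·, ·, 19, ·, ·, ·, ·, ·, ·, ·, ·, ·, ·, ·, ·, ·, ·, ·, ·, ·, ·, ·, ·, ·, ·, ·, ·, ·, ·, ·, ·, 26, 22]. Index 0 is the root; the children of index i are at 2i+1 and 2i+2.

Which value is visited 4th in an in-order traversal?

15

In-order visits the left subtree, then the node, then the right subtree.
At 15: go left to 36.
  At 36: go left to 13.
    13 is a leaf — visit 13.
  Visit 36.
  At 36: go right to 38.
    38 is a leaf — visit 38.
Visit 15.
At 15: go right to 9.
  At 9: no left child.
  Visit 9.
  At 9: go right to 29.
    At 29: go left to 27.
      At 27: no left child.
      Visit 27.
      At 27: go right to 19.
        At 19: go left to 26.
          26 is a leaf — visit 26.
        Visit 19.
        At 19: go right to 22.
          22 is a leaf — visit 22.
    Visit 29.
    At 29: go right to 33.
      33 is a leaf — visit 33.
Full in-order sequence: 13, 36, 38, 15, 9, 27, 26, 19, 22, 29, 33.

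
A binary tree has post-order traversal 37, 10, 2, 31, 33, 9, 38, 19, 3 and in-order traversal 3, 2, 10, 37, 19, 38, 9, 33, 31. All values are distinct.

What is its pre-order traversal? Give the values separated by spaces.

The last element of post-order is the root; it splits in-order into left and right subtrees.
Root 3: left subtree has 0 nodes { }, right has 8 {2, 10, 37, 19, 38, 9, 33, 31}.
  Root 19: left subtree has 3 nodes {2, 10, 37}, right has 4 {38, 9, 33, 31}.
    Root 2: left subtree has 0 nodes { }, right has 2 {10, 37}.
      Root 10: left subtree has 0 nodes { }, right has 1 {37}.
    Root 38: left subtree has 0 nodes { }, right has 3 {9, 33, 31}.
      Root 9: left subtree has 0 nodes { }, right has 2 {33, 31}.
        Root 33: left subtree has 0 nodes { }, right has 1 {31}.

3 19 2 10 37 38 9 33 31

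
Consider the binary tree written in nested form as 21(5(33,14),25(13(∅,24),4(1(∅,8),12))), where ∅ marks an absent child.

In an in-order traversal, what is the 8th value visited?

1

In-order visits the left subtree, then the node, then the right subtree.
At 21: go left to 5.
  At 5: go left to 33.
    33 is a leaf — visit 33.
  Visit 5.
  At 5: go right to 14.
    14 is a leaf — visit 14.
Visit 21.
At 21: go right to 25.
  At 25: go left to 13.
    At 13: no left child.
    Visit 13.
    At 13: go right to 24.
      24 is a leaf — visit 24.
  Visit 25.
  At 25: go right to 4.
    At 4: go left to 1.
      At 1: no left child.
      Visit 1.
      At 1: go right to 8.
        8 is a leaf — visit 8.
    Visit 4.
    At 4: go right to 12.
      12 is a leaf — visit 12.
Full in-order sequence: 33, 5, 14, 21, 13, 24, 25, 1, 8, 4, 12.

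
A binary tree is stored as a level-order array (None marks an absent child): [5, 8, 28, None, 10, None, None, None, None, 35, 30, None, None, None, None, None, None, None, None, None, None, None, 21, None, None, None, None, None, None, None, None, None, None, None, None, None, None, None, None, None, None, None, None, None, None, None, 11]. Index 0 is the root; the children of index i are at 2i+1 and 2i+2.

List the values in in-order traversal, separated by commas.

In-order visits the left subtree, then the node, then the right subtree.
At 5: go left to 8.
  At 8: no left child.
  Visit 8.
  At 8: go right to 10.
    At 10: go left to 35.
      35 is a leaf — visit 35.
    Visit 10.
    At 10: go right to 30.
      At 30: no left child.
      Visit 30.
      At 30: go right to 21.
        At 21: no left child.
        Visit 21.
        At 21: go right to 11.
          11 is a leaf — visit 11.
Visit 5.
At 5: go right to 28.
  28 is a leaf — visit 28.

8, 35, 10, 30, 21, 11, 5, 28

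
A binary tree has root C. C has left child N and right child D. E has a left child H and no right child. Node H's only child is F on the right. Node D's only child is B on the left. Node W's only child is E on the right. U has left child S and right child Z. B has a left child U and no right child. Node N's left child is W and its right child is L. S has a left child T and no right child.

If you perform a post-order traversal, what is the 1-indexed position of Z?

9

Post-order visits the left subtree, then the right subtree, then the node.
At C: go left to N.
  At N: go left to W.
    At W: no left child.
    At W: go right to E.
      At E: go left to H.
        At H: no left child.
        At H: go right to F.
          F is a leaf — visit F.
        Visit H.
      At E: no right child.
      Visit E.
    Visit W.
  At N: go right to L.
    L is a leaf — visit L.
  Visit N.
At C: go right to D.
  At D: go left to B.
    At B: go left to U.
      At U: go left to S.
        At S: go left to T.
          T is a leaf — visit T.
        At S: no right child.
        Visit S.
      At U: go right to Z.
        Z is a leaf — visit Z.
      Visit U.
    At B: no right child.
    Visit B.
  At D: no right child.
  Visit D.
Visit C.
Full post-order sequence: F, H, E, W, L, N, T, S, Z, U, B, D, C.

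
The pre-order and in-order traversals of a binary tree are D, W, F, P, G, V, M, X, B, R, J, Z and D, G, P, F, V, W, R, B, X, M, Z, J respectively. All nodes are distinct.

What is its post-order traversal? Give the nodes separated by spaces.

The first element of pre-order is the root; it splits in-order into left and right subtrees.
Root D: left subtree has 0 nodes { }, right has 11 {G, P, F, V, W, R, B, X, M, Z, J}.
  Root W: left subtree has 4 nodes {G, P, F, V}, right has 6 {R, B, X, M, Z, J}.
    Root F: left subtree has 2 nodes {G, P}, right has 1 {V}.
      Root P: left subtree has 1 node {G}, right has 0 { }.
    Root M: left subtree has 3 nodes {R, B, X}, right has 2 {Z, J}.
      Root X: left subtree has 2 nodes {R, B}, right has 0 { }.
        Root B: left subtree has 1 node {R}, right has 0 { }.
      Root J: left subtree has 1 node {Z}, right has 0 { }.

G P V F R B X Z J M W D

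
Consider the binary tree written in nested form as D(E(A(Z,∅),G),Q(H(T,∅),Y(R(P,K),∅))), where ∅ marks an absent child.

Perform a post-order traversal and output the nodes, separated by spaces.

Z A G E T H P K R Y Q D

Post-order visits the left subtree, then the right subtree, then the node.
At D: go left to E.
  At E: go left to A.
    At A: go left to Z.
      Z is a leaf — visit Z.
    At A: no right child.
    Visit A.
  At E: go right to G.
    G is a leaf — visit G.
  Visit E.
At D: go right to Q.
  At Q: go left to H.
    At H: go left to T.
      T is a leaf — visit T.
    At H: no right child.
    Visit H.
  At Q: go right to Y.
    At Y: go left to R.
      At R: go left to P.
        P is a leaf — visit P.
      At R: go right to K.
        K is a leaf — visit K.
      Visit R.
    At Y: no right child.
    Visit Y.
  Visit Q.
Visit D.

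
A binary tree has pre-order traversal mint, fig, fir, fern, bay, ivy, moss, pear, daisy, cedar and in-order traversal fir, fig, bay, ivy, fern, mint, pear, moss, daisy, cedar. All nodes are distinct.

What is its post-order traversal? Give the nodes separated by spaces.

fir ivy bay fern fig pear cedar daisy moss mint

The first element of pre-order is the root; it splits in-order into left and right subtrees.
Root mint: left subtree has 5 nodes {fir, fig, bay, ivy, fern}, right has 4 {pear, moss, daisy, cedar}.
  Root fig: left subtree has 1 node {fir}, right has 3 {bay, ivy, fern}.
    Root fern: left subtree has 2 nodes {bay, ivy}, right has 0 { }.
      Root bay: left subtree has 0 nodes { }, right has 1 {ivy}.
  Root moss: left subtree has 1 node {pear}, right has 2 {daisy, cedar}.
    Root daisy: left subtree has 0 nodes { }, right has 1 {cedar}.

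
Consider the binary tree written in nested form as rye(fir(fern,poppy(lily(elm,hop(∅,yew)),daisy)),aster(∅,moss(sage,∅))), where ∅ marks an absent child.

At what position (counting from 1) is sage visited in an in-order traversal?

In-order visits the left subtree, then the node, then the right subtree.
At rye: go left to fir.
  At fir: go left to fern.
    fern is a leaf — visit fern.
  Visit fir.
  At fir: go right to poppy.
    At poppy: go left to lily.
      At lily: go left to elm.
        elm is a leaf — visit elm.
      Visit lily.
      At lily: go right to hop.
        At hop: no left child.
        Visit hop.
        At hop: go right to yew.
          yew is a leaf — visit yew.
    Visit poppy.
    At poppy: go right to daisy.
      daisy is a leaf — visit daisy.
Visit rye.
At rye: go right to aster.
  At aster: no left child.
  Visit aster.
  At aster: go right to moss.
    At moss: go left to sage.
      sage is a leaf — visit sage.
    Visit moss.
    At moss: no right child.
Full in-order sequence: fern, fir, elm, lily, hop, yew, poppy, daisy, rye, aster, sage, moss.

11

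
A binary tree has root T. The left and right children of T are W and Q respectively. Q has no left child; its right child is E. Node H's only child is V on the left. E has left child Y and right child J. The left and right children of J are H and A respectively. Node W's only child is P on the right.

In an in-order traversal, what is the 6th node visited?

In-order visits the left subtree, then the node, then the right subtree.
At T: go left to W.
  At W: no left child.
  Visit W.
  At W: go right to P.
    P is a leaf — visit P.
Visit T.
At T: go right to Q.
  At Q: no left child.
  Visit Q.
  At Q: go right to E.
    At E: go left to Y.
      Y is a leaf — visit Y.
    Visit E.
    At E: go right to J.
      At J: go left to H.
        At H: go left to V.
          V is a leaf — visit V.
        Visit H.
        At H: no right child.
      Visit J.
      At J: go right to A.
        A is a leaf — visit A.
Full in-order sequence: W, P, T, Q, Y, E, V, H, J, A.

E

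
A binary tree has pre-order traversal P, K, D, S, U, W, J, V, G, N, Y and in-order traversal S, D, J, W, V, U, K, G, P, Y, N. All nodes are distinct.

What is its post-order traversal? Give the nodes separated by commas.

The first element of pre-order is the root; it splits in-order into left and right subtrees.
Root P: left subtree has 8 nodes {S, D, J, W, V, U, K, G}, right has 2 {Y, N}.
  Root K: left subtree has 6 nodes {S, D, J, W, V, U}, right has 1 {G}.
    Root D: left subtree has 1 node {S}, right has 4 {J, W, V, U}.
      Root U: left subtree has 3 nodes {J, W, V}, right has 0 { }.
        Root W: left subtree has 1 node {J}, right has 1 {V}.
  Root N: left subtree has 1 node {Y}, right has 0 { }.

S, J, V, W, U, D, G, K, Y, N, P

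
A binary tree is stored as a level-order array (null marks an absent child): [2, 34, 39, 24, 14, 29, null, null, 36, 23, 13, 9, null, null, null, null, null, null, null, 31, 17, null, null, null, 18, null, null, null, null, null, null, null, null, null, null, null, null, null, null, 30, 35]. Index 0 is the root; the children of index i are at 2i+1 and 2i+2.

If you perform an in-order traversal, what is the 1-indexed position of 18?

In-order visits the left subtree, then the node, then the right subtree.
At 2: go left to 34.
  At 34: go left to 24.
    At 24: no left child.
    Visit 24.
    At 24: go right to 36.
      36 is a leaf — visit 36.
  Visit 34.
  At 34: go right to 14.
    At 14: go left to 23.
      At 23: go left to 31.
        At 31: go left to 30.
          30 is a leaf — visit 30.
        Visit 31.
        At 31: go right to 35.
          35 is a leaf — visit 35.
      Visit 23.
      At 23: go right to 17.
        17 is a leaf — visit 17.
    Visit 14.
    At 14: go right to 13.
      13 is a leaf — visit 13.
Visit 2.
At 2: go right to 39.
  At 39: go left to 29.
    At 29: go left to 9.
      At 9: no left child.
      Visit 9.
      At 9: go right to 18.
        18 is a leaf — visit 18.
    Visit 29.
    At 29: no right child.
  Visit 39.
  At 39: no right child.
Full in-order sequence: 24, 36, 34, 30, 31, 35, 23, 17, 14, 13, 2, 9, 18, 29, 39.

13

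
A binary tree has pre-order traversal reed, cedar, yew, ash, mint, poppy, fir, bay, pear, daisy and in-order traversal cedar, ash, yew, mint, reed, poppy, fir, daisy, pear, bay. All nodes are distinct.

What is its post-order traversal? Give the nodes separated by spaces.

The first element of pre-order is the root; it splits in-order into left and right subtrees.
Root reed: left subtree has 4 nodes {cedar, ash, yew, mint}, right has 5 {poppy, fir, daisy, pear, bay}.
  Root cedar: left subtree has 0 nodes { }, right has 3 {ash, yew, mint}.
    Root yew: left subtree has 1 node {ash}, right has 1 {mint}.
  Root poppy: left subtree has 0 nodes { }, right has 4 {fir, daisy, pear, bay}.
    Root fir: left subtree has 0 nodes { }, right has 3 {daisy, pear, bay}.
      Root bay: left subtree has 2 nodes {daisy, pear}, right has 0 { }.
        Root pear: left subtree has 1 node {daisy}, right has 0 { }.

ash mint yew cedar daisy pear bay fir poppy reed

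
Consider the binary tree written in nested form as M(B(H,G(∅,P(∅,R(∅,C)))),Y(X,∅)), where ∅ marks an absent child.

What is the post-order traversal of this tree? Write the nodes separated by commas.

Post-order visits the left subtree, then the right subtree, then the node.
At M: go left to B.
  At B: go left to H.
    H is a leaf — visit H.
  At B: go right to G.
    At G: no left child.
    At G: go right to P.
      At P: no left child.
      At P: go right to R.
        At R: no left child.
        At R: go right to C.
          C is a leaf — visit C.
        Visit R.
      Visit P.
    Visit G.
  Visit B.
At M: go right to Y.
  At Y: go left to X.
    X is a leaf — visit X.
  At Y: no right child.
  Visit Y.
Visit M.

H, C, R, P, G, B, X, Y, M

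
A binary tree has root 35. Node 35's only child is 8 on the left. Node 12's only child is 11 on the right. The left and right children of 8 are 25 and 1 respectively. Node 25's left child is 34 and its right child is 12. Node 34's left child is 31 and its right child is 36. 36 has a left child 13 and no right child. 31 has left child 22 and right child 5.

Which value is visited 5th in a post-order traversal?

36

Post-order visits the left subtree, then the right subtree, then the node.
At 35: go left to 8.
  At 8: go left to 25.
    At 25: go left to 34.
      At 34: go left to 31.
        At 31: go left to 22.
          22 is a leaf — visit 22.
        At 31: go right to 5.
          5 is a leaf — visit 5.
        Visit 31.
      At 34: go right to 36.
        At 36: go left to 13.
          13 is a leaf — visit 13.
        At 36: no right child.
        Visit 36.
      Visit 34.
    At 25: go right to 12.
      At 12: no left child.
      At 12: go right to 11.
        11 is a leaf — visit 11.
      Visit 12.
    Visit 25.
  At 8: go right to 1.
    1 is a leaf — visit 1.
  Visit 8.
At 35: no right child.
Visit 35.
Full post-order sequence: 22, 5, 31, 13, 36, 34, 11, 12, 25, 1, 8, 35.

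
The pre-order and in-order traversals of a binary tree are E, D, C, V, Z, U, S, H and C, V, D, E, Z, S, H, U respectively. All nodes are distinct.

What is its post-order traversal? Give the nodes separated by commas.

V, C, D, H, S, U, Z, E

The first element of pre-order is the root; it splits in-order into left and right subtrees.
Root E: left subtree has 3 nodes {C, V, D}, right has 4 {Z, S, H, U}.
  Root D: left subtree has 2 nodes {C, V}, right has 0 { }.
    Root C: left subtree has 0 nodes { }, right has 1 {V}.
  Root Z: left subtree has 0 nodes { }, right has 3 {S, H, U}.
    Root U: left subtree has 2 nodes {S, H}, right has 0 { }.
      Root S: left subtree has 0 nodes { }, right has 1 {H}.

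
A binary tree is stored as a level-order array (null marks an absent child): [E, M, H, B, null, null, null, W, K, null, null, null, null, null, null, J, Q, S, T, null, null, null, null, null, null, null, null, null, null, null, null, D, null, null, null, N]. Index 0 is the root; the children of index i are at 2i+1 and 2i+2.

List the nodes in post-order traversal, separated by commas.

Post-order visits the left subtree, then the right subtree, then the node.
At E: go left to M.
  At M: go left to B.
    At B: go left to W.
      At W: go left to J.
        At J: go left to D.
          D is a leaf — visit D.
        At J: no right child.
        Visit J.
      At W: go right to Q.
        Q is a leaf — visit Q.
      Visit W.
    At B: go right to K.
      At K: go left to S.
        At S: go left to N.
          N is a leaf — visit N.
        At S: no right child.
        Visit S.
      At K: go right to T.
        T is a leaf — visit T.
      Visit K.
    Visit B.
  At M: no right child.
  Visit M.
At E: go right to H.
  H is a leaf — visit H.
Visit E.

D, J, Q, W, N, S, T, K, B, M, H, E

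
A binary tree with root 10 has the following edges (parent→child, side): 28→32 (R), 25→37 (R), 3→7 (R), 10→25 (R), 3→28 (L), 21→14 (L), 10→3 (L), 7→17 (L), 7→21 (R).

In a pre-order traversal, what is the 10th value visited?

Pre-order visits the node, then its left subtree, then its right subtree.
Visit 10.
At 10: go left to 3.
  Visit 3.
  At 3: go left to 28.
    Visit 28.
    At 28: no left child.
    At 28: go right to 32.
      32 is a leaf — visit 32.
  At 3: go right to 7.
    Visit 7.
    At 7: go left to 17.
      17 is a leaf — visit 17.
    At 7: go right to 21.
      Visit 21.
      At 21: go left to 14.
        14 is a leaf — visit 14.
      At 21: no right child.
At 10: go right to 25.
  Visit 25.
  At 25: no left child.
  At 25: go right to 37.
    37 is a leaf — visit 37.
Full pre-order sequence: 10, 3, 28, 32, 7, 17, 21, 14, 25, 37.

37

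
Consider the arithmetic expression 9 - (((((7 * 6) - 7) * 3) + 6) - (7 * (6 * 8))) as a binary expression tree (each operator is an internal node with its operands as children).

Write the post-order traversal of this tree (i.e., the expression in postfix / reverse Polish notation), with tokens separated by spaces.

Post-order on an expression tree gives postfix notation: for each operator, emit left operand, right operand, then the operator.

9 7 6 * 7 - 3 * 6 + 7 6 8 * * - -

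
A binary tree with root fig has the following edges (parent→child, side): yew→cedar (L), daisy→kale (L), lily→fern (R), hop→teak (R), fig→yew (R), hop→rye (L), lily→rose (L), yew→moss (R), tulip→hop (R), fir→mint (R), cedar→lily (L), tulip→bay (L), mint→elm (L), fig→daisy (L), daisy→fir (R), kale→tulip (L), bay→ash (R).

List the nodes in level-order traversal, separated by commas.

Level-order visits nodes level by level from the root, left to right within each level.
Level 0: fig
Level 1: daisy, yew
Level 2: kale, fir, cedar, moss
Level 3: tulip, mint, lily
Level 4: bay, hop, elm, rose, fern
Level 5: ash, rye, teak

fig, daisy, yew, kale, fir, cedar, moss, tulip, mint, lily, bay, hop, elm, rose, fern, ash, rye, teak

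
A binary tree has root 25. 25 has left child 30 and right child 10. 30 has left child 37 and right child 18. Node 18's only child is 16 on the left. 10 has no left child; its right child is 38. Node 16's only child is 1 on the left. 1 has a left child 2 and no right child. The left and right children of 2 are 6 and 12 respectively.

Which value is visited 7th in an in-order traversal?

In-order visits the left subtree, then the node, then the right subtree.
At 25: go left to 30.
  At 30: go left to 37.
    37 is a leaf — visit 37.
  Visit 30.
  At 30: go right to 18.
    At 18: go left to 16.
      At 16: go left to 1.
        At 1: go left to 2.
          At 2: go left to 6.
            6 is a leaf — visit 6.
          Visit 2.
          At 2: go right to 12.
            12 is a leaf — visit 12.
        Visit 1.
        At 1: no right child.
      Visit 16.
      At 16: no right child.
    Visit 18.
    At 18: no right child.
Visit 25.
At 25: go right to 10.
  At 10: no left child.
  Visit 10.
  At 10: go right to 38.
    38 is a leaf — visit 38.
Full in-order sequence: 37, 30, 6, 2, 12, 1, 16, 18, 25, 10, 38.

16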